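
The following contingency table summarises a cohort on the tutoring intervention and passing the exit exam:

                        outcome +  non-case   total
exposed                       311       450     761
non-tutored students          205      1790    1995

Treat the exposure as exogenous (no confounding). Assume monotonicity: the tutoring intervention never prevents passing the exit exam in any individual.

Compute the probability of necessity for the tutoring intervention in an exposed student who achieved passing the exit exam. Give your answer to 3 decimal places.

PN ≈ 0.749

p₁ = P(outcome | exposed) = 311/761 = 0.40867
p₀ = P(outcome | unexposed) = 205/1995 = 0.10276
Under exogeneity and monotonicity, PN = (p₁ − p₀) / p₁.
PN = (0.40867 − 0.10276) / 0.40867 = 0.30592 / 0.40867 ≈ 0.7486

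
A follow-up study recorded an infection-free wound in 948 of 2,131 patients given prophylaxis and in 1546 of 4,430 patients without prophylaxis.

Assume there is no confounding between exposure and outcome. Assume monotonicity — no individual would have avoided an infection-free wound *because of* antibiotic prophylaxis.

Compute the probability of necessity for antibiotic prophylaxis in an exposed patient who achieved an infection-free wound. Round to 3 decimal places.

p₁ = P(outcome | exposed) = 948/2131 = 0.44486
p₀ = P(outcome | unexposed) = 1546/4430 = 0.34898
Under exogeneity and monotonicity, PN = (p₁ − p₀) / p₁.
PN = (0.44486 − 0.34898) / 0.44486 = 0.095877 / 0.44486 ≈ 0.2155

PN ≈ 0.216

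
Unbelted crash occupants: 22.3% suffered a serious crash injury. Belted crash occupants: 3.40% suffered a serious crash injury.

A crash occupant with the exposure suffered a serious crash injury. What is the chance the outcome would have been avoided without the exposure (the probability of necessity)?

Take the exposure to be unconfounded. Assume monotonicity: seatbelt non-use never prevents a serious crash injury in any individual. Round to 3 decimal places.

p₁ = 0.223, p₀ = 0.034.
Under exogeneity and monotonicity, PN = (p₁ − p₀) / p₁.
PN = (0.223 − 0.034) / 0.223 = 0.189 / 0.223 ≈ 0.8475

PN ≈ 0.848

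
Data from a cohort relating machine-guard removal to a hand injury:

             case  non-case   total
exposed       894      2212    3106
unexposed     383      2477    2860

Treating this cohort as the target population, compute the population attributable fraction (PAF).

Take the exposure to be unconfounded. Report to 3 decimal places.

p₁ = P(outcome | exposed) = 894/3106 = 0.28783
p₀ = P(outcome | unexposed) = 383/2860 = 0.13392
Exposure prevalence π = 3106/5966 = 0.52062; overall risk P(Y=1) = 0.21405.
Under exogeneity, PAF = [P(Y=1) − p₀]/P(Y=1).
PAF = (0.21405 − 0.13392) / 0.21405 ≈ 0.3744

PAF ≈ 0.374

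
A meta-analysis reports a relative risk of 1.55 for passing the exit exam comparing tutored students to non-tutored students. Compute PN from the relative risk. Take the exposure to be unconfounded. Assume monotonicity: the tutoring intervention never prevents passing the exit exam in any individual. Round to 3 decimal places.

PN ≈ 0.355

Under exogeneity and monotonicity, PN = (RR − 1) / RR = 1 − 1/RR.
PN = (1.55 − 1) / 1.55 = 0.55 / 1.55 ≈ 0.3548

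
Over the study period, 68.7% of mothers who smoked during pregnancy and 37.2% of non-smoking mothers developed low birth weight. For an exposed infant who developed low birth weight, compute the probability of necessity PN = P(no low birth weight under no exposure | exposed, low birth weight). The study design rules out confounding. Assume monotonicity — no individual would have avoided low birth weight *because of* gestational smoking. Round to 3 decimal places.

PN ≈ 0.459

p₁ = 0.687, p₀ = 0.372.
Under exogeneity and monotonicity, PN = (p₁ − p₀) / p₁.
PN = (0.687 − 0.372) / 0.687 = 0.315 / 0.687 ≈ 0.4585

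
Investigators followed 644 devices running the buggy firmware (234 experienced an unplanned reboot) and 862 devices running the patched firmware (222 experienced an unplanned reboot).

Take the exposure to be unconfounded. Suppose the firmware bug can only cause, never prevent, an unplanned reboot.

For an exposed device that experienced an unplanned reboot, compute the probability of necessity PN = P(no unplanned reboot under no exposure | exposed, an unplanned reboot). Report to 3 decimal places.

PN ≈ 0.291

p₁ = P(outcome | exposed) = 234/644 = 0.36335
p₀ = P(outcome | unexposed) = 222/862 = 0.25754
Under exogeneity and monotonicity, PN = (p₁ − p₀) / p₁.
PN = (0.36335 − 0.25754) / 0.36335 = 0.10581 / 0.36335 ≈ 0.2912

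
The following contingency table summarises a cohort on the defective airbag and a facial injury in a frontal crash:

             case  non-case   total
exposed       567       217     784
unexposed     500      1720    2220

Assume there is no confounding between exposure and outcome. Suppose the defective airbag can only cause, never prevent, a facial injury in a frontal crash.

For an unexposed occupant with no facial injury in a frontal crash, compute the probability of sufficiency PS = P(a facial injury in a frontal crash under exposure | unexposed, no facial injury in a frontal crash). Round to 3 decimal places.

PS ≈ 0.643

p₁ = P(outcome | exposed) = 567/784 = 0.72321
p₀ = P(outcome | unexposed) = 500/2220 = 0.22523
Under exogeneity and monotonicity, PS = (p₁ − p₀) / (1 − p₀).
PS = (0.72321 − 0.22523) / (1 − 0.22523) = 0.49799 / 0.77477 ≈ 0.6428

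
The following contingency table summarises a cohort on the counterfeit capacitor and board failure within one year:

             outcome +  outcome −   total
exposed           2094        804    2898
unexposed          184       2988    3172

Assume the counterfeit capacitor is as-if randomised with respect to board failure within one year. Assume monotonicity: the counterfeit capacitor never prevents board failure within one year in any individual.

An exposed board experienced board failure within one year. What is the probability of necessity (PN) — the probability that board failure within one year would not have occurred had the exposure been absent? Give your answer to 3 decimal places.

PN ≈ 0.920

p₁ = P(outcome | exposed) = 2094/2898 = 0.72257
p₀ = P(outcome | unexposed) = 184/3172 = 0.058008
Under exogeneity and monotonicity, PN = (p₁ − p₀) / p₁.
PN = (0.72257 − 0.058008) / 0.72257 = 0.66456 / 0.72257 ≈ 0.9197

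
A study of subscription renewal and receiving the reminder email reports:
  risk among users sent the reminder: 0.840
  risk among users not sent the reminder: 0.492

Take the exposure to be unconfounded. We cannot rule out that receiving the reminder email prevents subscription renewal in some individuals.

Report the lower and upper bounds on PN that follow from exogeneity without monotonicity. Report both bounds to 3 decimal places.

Let p₁ = 0.84, p₀ = 0.492.
Under exogeneity alone the bounds on PN are max{0,(p₁−p₀)/p₁} ≤ PN ≤ min{1,(1−p₀)/p₁}.
  lower = (p₁ − p₀)/p₁ = 0.348 / 0.84 ≈ 0.4143
  upper = min{1, (1 − p₀)/p₁} = 0.508 / 0.84 ≈ 0.6048

0.414 ≤ PN ≤ 0.605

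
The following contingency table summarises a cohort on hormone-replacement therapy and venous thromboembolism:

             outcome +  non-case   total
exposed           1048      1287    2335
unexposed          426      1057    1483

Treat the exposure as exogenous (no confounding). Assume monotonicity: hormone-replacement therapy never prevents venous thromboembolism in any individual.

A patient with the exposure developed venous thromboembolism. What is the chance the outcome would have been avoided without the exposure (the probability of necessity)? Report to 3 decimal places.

p₁ = P(outcome | exposed) = 1048/2335 = 0.44882
p₀ = P(outcome | unexposed) = 426/1483 = 0.28726
Under exogeneity and monotonicity, PN = (p₁ − p₀)/p₁.
PN = (0.44882 − 0.28726) / 0.44882 ≈ 0.3600

PN ≈ 0.360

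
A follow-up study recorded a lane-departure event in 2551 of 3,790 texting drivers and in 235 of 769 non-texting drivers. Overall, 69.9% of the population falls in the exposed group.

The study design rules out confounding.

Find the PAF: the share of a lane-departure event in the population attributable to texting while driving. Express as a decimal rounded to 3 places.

p₁ = P(outcome | exposed) = 2551/3790 = 0.67309
p₀ = P(outcome | unexposed) = 235/769 = 0.30559
Overall risk P(Y=1) = π·p₁ + (1−π)·p₀ = 0.699×0.67309 + 0.301×0.30559 = 0.56247.
Under exogeneity, PAF = [P(Y=1) − p₀] / P(Y=1).
PAF = (0.56247 − 0.30559) / 0.56247 ≈ 0.4567

PAF ≈ 0.457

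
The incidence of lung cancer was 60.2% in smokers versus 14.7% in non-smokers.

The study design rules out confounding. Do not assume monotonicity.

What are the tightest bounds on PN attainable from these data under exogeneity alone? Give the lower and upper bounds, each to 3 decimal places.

p₁ = 0.602, p₀ = 0.147.
Under exogeneity alone the bounds on PN are max{0,(p₁−p₀)/p₁} ≤ PN ≤ min{1,(1−p₀)/p₁}.
  lower = (p₁ − p₀)/p₁ = 0.455 / 0.602 ≈ 0.7558
  upper = min{1, (1 − p₀)/p₁} = 0.853 / 0.602 ≈ 1.4169 → capped at 1

0.756 ≤ PN ≤ 1.000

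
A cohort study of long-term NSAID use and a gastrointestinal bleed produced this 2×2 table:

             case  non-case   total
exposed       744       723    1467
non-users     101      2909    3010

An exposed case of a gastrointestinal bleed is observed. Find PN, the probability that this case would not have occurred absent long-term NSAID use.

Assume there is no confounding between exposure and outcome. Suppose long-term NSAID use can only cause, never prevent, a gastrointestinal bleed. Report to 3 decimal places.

p₁ = P(outcome | exposed) = 744/1467 = 0.50716
p₀ = P(outcome | unexposed) = 101/3010 = 0.033555
Under exogeneity and monotonicity, PN = (p₁ − p₀)/p₁.
PN = (0.50716 − 0.033555) / 0.50716 ≈ 0.9338

PN ≈ 0.934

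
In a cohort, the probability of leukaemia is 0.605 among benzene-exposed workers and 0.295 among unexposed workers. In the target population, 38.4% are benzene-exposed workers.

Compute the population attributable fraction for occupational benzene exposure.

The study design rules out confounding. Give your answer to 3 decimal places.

Let p₁ = 0.605, p₀ = 0.295.
Overall risk P(Y=1) = π·p₁ + (1−π)·p₀ = 0.384×0.605 + 0.616×0.295 = 0.41404.
Under exogeneity, PAF = [P(Y=1) − p₀] / P(Y=1).
PAF = (0.41404 − 0.295) / 0.41404 ≈ 0.2875

PAF ≈ 0.288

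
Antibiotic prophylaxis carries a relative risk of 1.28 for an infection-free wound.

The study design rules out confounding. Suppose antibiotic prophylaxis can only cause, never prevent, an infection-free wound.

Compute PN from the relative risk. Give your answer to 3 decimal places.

PN ≈ 0.219

Under exogeneity and monotonicity, PN = (RR − 1) / RR = 1 − 1/RR.
PN = (1.28 − 1) / 1.28 = 0.28 / 1.28 ≈ 0.2188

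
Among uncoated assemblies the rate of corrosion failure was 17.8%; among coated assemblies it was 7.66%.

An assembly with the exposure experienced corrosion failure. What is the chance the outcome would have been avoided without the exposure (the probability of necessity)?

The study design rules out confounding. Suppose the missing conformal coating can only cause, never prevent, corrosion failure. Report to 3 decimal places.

p₁ = 0.178, p₀ = 0.0766.
Under exogeneity and monotonicity, PN = (p₁ − p₀) / p₁.
PN = (0.178 − 0.0766) / 0.178 = 0.1014 / 0.178 ≈ 0.5697

PN ≈ 0.570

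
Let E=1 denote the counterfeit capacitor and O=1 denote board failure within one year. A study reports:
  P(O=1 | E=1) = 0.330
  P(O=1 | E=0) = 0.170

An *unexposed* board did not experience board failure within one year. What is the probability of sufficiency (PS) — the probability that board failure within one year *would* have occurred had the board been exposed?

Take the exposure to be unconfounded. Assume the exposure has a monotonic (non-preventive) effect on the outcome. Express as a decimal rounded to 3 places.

Let p₁ = 0.33, p₀ = 0.17.
Under exogeneity and monotonicity, PS = (p₁ − p₀) / (1 − p₀).
PS = (0.33 − 0.17) / (1 − 0.17) = 0.16 / 0.83 ≈ 0.1928

PS ≈ 0.193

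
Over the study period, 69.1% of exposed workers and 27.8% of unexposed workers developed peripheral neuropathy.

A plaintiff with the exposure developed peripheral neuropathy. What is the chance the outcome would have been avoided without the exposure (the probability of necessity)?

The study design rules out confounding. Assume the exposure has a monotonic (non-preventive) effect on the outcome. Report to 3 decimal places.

p₁ = 0.691, p₀ = 0.278.
Under exogeneity and monotonicity, PN = (p₁ − p₀) / p₁.
PN = (0.691 − 0.278) / 0.691 = 0.413 / 0.691 ≈ 0.5977

PN ≈ 0.598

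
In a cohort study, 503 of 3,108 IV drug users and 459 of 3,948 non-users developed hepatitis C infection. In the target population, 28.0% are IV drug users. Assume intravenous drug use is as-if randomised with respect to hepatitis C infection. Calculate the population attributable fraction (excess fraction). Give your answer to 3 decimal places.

PAF ≈ 0.099

p₁ = P(outcome | exposed) = 503/3108 = 0.16184
p₀ = P(outcome | unexposed) = 459/3948 = 0.11626
Overall risk P(Y=1) = π·p₁ + (1−π)·p₀ = 0.28×0.16184 + 0.72×0.11626 = 0.12902.
Under exogeneity, PAF = [P(Y=1) − p₀] / P(Y=1).
PAF = (0.12902 − 0.11626) / 0.12902 ≈ 0.0989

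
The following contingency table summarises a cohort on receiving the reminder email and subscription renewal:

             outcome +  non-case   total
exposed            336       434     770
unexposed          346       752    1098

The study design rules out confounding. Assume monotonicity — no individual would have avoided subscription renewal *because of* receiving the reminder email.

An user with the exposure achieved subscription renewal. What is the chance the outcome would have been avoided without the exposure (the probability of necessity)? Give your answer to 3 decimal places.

p₁ = P(outcome | exposed) = 336/770 = 0.43636
p₀ = P(outcome | unexposed) = 346/1098 = 0.31512
Under exogeneity and monotonicity, PN = (p₁ − p₀)/p₁.
PN = (0.43636 − 0.31512) / 0.43636 ≈ 0.2779

PN ≈ 0.278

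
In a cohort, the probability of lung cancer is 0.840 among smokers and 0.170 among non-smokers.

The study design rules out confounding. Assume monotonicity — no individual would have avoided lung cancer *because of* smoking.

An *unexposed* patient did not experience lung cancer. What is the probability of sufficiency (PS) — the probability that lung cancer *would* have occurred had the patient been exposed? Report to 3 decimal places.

Let p₁ = 0.84, p₀ = 0.17.
Under exogeneity and monotonicity, PS = (p₁ − p₀) / (1 − p₀).
PS = (0.84 − 0.17) / (1 − 0.17) = 0.67 / 0.83 ≈ 0.8072

PS ≈ 0.807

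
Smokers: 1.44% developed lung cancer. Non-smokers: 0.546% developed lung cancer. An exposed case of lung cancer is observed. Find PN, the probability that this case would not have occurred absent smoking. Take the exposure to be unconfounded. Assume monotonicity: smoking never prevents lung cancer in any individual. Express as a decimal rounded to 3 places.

p₁ = 0.0144, p₀ = 0.00546.
Under exogeneity and monotonicity, PN = (p₁ − p₀) / p₁.
PN = (0.0144 − 0.00546) / 0.0144 = 0.00894 / 0.0144 ≈ 0.6208

PN ≈ 0.621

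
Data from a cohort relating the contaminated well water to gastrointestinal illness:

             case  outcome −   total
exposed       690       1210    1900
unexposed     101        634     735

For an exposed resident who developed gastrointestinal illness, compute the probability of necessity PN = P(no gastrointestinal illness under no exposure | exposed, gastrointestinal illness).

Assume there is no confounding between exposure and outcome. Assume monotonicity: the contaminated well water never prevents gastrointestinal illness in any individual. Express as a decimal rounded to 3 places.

p₁ = P(outcome | exposed) = 690/1900 = 0.36316
p₀ = P(outcome | unexposed) = 101/735 = 0.13741
Under exogeneity and monotonicity, PN = (p₁ − p₀) / p₁.
PN = (0.36316 − 0.13741) / 0.36316 = 0.22574 / 0.36316 ≈ 0.6216

PN ≈ 0.622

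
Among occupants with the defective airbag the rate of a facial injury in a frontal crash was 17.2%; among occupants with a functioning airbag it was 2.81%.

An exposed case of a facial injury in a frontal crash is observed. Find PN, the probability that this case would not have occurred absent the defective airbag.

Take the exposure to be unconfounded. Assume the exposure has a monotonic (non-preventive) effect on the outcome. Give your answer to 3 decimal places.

PN ≈ 0.837

p₁ = 0.172, p₀ = 0.0281.
Under exogeneity and monotonicity, PN = (p₁ − p₀) / p₁.
PN = (0.172 − 0.0281) / 0.172 = 0.1439 / 0.172 ≈ 0.8366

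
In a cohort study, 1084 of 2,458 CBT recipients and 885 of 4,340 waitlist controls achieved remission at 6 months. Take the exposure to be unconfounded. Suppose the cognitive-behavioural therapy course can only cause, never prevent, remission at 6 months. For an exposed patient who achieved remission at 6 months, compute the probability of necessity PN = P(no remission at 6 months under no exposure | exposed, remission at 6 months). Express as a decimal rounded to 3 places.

PN ≈ 0.538

p₁ = P(outcome | exposed) = 1084/2458 = 0.44101
p₀ = P(outcome | unexposed) = 885/4340 = 0.20392
Under exogeneity and monotonicity, PN = (p₁ − p₀) / p₁.
PN = (0.44101 − 0.20392) / 0.44101 = 0.23709 / 0.44101 ≈ 0.5376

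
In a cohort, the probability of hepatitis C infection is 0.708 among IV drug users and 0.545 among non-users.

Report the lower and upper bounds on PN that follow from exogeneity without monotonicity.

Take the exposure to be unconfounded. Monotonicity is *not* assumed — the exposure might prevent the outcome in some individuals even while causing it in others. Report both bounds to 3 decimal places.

Let p₁ = 0.708, p₀ = 0.545.
Under exogeneity alone the bounds on PN are max{0,(p₁−p₀)/p₁} ≤ PN ≤ min{1,(1−p₀)/p₁}.
  lower = (p₁ − p₀)/p₁ = 0.163 / 0.708 ≈ 0.2302
  upper = min{1, (1 − p₀)/p₁} = 0.455 / 0.708 ≈ 0.6427

0.230 ≤ PN ≤ 0.643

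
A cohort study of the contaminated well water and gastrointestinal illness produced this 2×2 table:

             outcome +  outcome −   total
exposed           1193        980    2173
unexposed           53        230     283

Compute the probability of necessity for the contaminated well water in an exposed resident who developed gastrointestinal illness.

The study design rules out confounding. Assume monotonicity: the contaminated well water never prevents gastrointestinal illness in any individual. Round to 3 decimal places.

p₁ = P(outcome | exposed) = 1193/2173 = 0.54901
p₀ = P(outcome | unexposed) = 53/283 = 0.18728
Under exogeneity and monotonicity, PN = (p₁ − p₀) / p₁.
PN = (0.54901 − 0.18728) / 0.54901 = 0.36173 / 0.54901 ≈ 0.6589

PN ≈ 0.659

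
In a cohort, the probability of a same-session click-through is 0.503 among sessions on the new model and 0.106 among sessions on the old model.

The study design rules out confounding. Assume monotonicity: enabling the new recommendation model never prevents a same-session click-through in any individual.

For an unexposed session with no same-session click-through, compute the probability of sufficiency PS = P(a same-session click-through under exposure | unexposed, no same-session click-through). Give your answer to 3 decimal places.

PS ≈ 0.444

Let p₁ = 0.503, p₀ = 0.106.
Under exogeneity and monotonicity, PS = (p₁ − p₀) / (1 − p₀).
PS = (0.503 − 0.106) / (1 − 0.106) = 0.397 / 0.894 ≈ 0.4441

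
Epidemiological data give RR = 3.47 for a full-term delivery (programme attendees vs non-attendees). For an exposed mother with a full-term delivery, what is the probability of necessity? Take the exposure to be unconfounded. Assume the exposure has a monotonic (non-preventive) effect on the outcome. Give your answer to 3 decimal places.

PN ≈ 0.712

Under exogeneity and monotonicity, PN = (RR − 1) / RR = 1 − 1/RR.
PN = (3.47 − 1) / 3.47 = 2.47 / 3.47 ≈ 0.7118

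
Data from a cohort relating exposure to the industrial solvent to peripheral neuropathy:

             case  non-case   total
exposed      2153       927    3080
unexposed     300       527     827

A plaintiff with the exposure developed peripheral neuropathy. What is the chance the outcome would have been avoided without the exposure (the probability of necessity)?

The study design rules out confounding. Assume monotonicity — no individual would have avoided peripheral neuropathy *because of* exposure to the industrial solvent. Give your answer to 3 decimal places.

PN ≈ 0.481

p₁ = P(outcome | exposed) = 2153/3080 = 0.69903
p₀ = P(outcome | unexposed) = 300/827 = 0.36276
Under exogeneity and monotonicity, PN = (p₁ − p₀)/p₁.
PN = (0.69903 − 0.36276) / 0.69903 ≈ 0.4811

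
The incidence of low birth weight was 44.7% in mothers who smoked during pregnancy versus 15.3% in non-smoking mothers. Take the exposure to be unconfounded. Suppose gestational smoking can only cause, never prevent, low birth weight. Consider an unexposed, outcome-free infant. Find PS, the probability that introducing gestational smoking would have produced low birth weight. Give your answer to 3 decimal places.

p₁ = 0.447, p₀ = 0.153.
Under exogeneity and monotonicity, PS = (p₁ − p₀) / (1 − p₀).
PS = (0.447 − 0.153) / (1 − 0.153) = 0.294 / 0.847 ≈ 0.3471

PS ≈ 0.347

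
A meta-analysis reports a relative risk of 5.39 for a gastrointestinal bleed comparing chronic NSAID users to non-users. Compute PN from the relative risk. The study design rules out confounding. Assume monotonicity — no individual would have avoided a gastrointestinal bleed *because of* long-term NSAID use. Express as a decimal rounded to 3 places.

PN ≈ 0.814

Under exogeneity and monotonicity, PN = (RR − 1) / RR = 1 − 1/RR.
PN = (5.39 − 1) / 5.39 = 4.39 / 5.39 ≈ 0.8145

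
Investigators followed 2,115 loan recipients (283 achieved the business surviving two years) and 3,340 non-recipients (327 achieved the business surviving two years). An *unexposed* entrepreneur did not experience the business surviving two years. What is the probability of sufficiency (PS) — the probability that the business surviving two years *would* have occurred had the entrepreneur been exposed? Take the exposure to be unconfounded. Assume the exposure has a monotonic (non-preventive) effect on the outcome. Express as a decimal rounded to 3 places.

PS ≈ 0.040

p₁ = P(outcome | exposed) = 283/2115 = 0.13381
p₀ = P(outcome | unexposed) = 327/3340 = 0.097904
Under exogeneity and monotonicity, PS = (p₁ − p₀) / (1 − p₀).
PS = (0.13381 − 0.097904) / (1 − 0.097904) = 0.035902 / 0.9021 ≈ 0.0398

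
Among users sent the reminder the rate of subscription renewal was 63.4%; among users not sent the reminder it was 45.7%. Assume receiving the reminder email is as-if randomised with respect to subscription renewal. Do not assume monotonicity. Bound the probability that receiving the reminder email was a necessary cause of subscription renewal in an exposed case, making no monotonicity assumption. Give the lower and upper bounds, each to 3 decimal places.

0.279 ≤ PN ≤ 0.856

p₁ = 0.634, p₀ = 0.457.
Under exogeneity alone the bounds on PN are max{0,(p₁−p₀)/p₁} ≤ PN ≤ min{1,(1−p₀)/p₁}.
  lower = (p₁ − p₀)/p₁ = 0.177 / 0.634 ≈ 0.2792
  upper = min{1, (1 − p₀)/p₁} = 0.543 / 0.634 ≈ 0.8565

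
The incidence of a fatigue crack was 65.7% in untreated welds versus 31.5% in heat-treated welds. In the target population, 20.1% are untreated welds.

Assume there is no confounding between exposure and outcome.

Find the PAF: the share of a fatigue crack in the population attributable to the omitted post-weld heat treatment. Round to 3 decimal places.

p₁ = 0.657, p₀ = 0.315.
Overall risk P(Y=1) = π·p₁ + (1−π)·p₀ = 0.201×0.657 + 0.799×0.315 = 0.38374.
Under exogeneity, PAF = [P(Y=1) − p₀] / P(Y=1).
PAF = (0.38374 − 0.315) / 0.38374 ≈ 0.1791

PAF ≈ 0.179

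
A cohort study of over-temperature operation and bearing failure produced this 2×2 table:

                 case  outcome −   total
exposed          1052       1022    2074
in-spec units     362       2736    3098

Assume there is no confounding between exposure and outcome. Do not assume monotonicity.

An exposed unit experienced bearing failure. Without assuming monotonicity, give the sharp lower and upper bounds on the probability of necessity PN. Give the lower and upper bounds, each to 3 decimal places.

0.770 ≤ PN ≤ 1.000

p₁ = P(outcome | exposed) = 1052/2074 = 0.50723
p₀ = P(outcome | unexposed) = 362/3098 = 0.11685
Under exogeneity alone the bounds on PN are max{0,(p₁−p₀)/p₁} ≤ PN ≤ min{1,(1−p₀)/p₁}.
  lower = (p₁ − p₀)/p₁ = 0.39038 / 0.50723 ≈ 0.7696
  upper = min{1, (1 − p₀)/p₁} = 0.88315 / 0.50723 ≈ 1.7411 → capped at 1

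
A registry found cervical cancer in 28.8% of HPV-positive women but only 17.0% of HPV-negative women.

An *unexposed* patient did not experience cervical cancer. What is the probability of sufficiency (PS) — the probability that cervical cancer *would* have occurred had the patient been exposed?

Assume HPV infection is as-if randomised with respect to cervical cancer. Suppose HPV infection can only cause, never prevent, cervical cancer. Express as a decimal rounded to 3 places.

p₁ = 0.288, p₀ = 0.17.
Under exogeneity and monotonicity, PS = (p₁ − p₀) / (1 − p₀).
PS = (0.288 − 0.17) / (1 − 0.17) = 0.118 / 0.83 ≈ 0.1422

PS ≈ 0.142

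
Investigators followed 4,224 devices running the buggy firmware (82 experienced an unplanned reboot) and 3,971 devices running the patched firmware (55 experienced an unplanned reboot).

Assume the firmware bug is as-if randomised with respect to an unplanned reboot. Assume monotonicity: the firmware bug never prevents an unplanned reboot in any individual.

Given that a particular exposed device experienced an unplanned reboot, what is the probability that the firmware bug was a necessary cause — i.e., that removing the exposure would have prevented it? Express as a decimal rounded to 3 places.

p₁ = P(outcome | exposed) = 82/4224 = 0.019413
p₀ = P(outcome | unexposed) = 55/3971 = 0.01385
Under exogeneity and monotonicity, PN = (p₁ − p₀) / p₁.
PN = (0.019413 − 0.01385) / 0.019413 = 0.0055625 / 0.019413 ≈ 0.2865

PN ≈ 0.287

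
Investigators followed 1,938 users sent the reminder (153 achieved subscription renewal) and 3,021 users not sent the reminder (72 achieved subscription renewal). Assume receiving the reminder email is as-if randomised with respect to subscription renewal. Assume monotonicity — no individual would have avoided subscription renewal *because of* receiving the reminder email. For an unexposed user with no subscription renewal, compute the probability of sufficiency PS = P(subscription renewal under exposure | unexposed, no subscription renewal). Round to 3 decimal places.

p₁ = P(outcome | exposed) = 153/1938 = 0.078947
p₀ = P(outcome | unexposed) = 72/3021 = 0.023833
Under exogeneity and monotonicity, PS = (p₁ − p₀) / (1 − p₀).
PS = (0.078947 − 0.023833) / (1 − 0.023833) = 0.055114 / 0.97617 ≈ 0.0565

PS ≈ 0.056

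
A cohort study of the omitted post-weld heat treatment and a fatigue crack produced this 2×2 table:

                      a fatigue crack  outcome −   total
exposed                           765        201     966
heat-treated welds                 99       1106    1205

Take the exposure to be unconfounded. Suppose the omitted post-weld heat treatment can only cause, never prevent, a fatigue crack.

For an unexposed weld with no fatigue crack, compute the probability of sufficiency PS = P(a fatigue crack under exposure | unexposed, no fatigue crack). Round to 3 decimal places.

p₁ = P(outcome | exposed) = 765/966 = 0.79193
p₀ = P(outcome | unexposed) = 99/1205 = 0.082158
Under exogeneity and monotonicity, PS = (p₁ − p₀)/(1 − p₀).
PS = (0.79193 − 0.082158) / 0.91784 ≈ 0.7733

PS ≈ 0.773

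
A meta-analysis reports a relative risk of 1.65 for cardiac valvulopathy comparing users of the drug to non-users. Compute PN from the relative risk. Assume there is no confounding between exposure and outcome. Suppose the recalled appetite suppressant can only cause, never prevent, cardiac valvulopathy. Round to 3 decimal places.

PN ≈ 0.394

Under exogeneity and monotonicity, PN = (RR − 1) / RR = 1 − 1/RR.
PN = (1.65 − 1) / 1.65 = 0.65 / 1.65 ≈ 0.3939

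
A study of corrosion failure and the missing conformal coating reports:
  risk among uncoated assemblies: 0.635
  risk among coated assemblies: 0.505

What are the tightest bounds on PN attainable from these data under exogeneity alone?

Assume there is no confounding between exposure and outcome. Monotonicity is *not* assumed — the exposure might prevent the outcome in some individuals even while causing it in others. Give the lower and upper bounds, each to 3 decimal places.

Let p₁ = 0.635, p₀ = 0.505.
Under exogeneity alone the bounds on PN are max{0,(p₁−p₀)/p₁} ≤ PN ≤ min{1,(1−p₀)/p₁}.
  lower = (p₁ − p₀)/p₁ = 0.13 / 0.635 ≈ 0.2047
  upper = min{1, (1 − p₀)/p₁} = 0.495 / 0.635 ≈ 0.7795

0.205 ≤ PN ≤ 0.780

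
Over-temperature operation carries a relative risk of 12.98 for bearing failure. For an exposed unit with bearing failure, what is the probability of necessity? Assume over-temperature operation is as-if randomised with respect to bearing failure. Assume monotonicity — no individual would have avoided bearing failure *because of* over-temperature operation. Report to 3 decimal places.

PN ≈ 0.923

Under exogeneity and monotonicity, PN = (RR − 1) / RR = 1 − 1/RR.
PN = (12.98 − 1) / 12.98 = 11.98 / 12.98 ≈ 0.9230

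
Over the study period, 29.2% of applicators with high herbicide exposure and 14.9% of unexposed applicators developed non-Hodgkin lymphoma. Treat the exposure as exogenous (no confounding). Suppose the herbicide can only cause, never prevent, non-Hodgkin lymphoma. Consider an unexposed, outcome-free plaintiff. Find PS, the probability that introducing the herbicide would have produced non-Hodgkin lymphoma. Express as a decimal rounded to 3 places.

p₁ = 0.292, p₀ = 0.149.
Under exogeneity and monotonicity, PS = (p₁ − p₀) / (1 − p₀).
PS = (0.292 − 0.149) / (1 − 0.149) = 0.143 / 0.851 ≈ 0.1680

PS ≈ 0.168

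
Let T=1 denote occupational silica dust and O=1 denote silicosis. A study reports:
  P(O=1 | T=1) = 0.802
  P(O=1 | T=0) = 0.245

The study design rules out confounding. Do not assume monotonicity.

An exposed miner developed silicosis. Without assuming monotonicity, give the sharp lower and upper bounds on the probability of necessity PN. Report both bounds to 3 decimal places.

0.695 ≤ PN ≤ 0.941

Let p₁ = 0.802, p₀ = 0.245.
Under exogeneity alone the bounds on PN are max{0,(p₁−p₀)/p₁} ≤ PN ≤ min{1,(1−p₀)/p₁}.
  lower = (p₁ − p₀)/p₁ = 0.557 / 0.802 ≈ 0.6945
  upper = min{1, (1 − p₀)/p₁} = 0.755 / 0.802 ≈ 0.9414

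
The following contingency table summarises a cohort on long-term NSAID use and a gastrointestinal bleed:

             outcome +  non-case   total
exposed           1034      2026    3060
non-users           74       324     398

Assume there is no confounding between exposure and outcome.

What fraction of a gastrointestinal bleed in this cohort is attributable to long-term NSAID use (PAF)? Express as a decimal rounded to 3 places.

PAF ≈ 0.420

p₁ = P(outcome | exposed) = 1034/3060 = 0.33791
p₀ = P(outcome | unexposed) = 74/398 = 0.18593
Exposure prevalence π = 3060/3458 = 0.8849; overall risk P(Y=1) = 0.32042.
Under exogeneity, PAF = [P(Y=1) − p₀]/P(Y=1).
PAF = (0.32042 − 0.18593) / 0.32042 ≈ 0.4197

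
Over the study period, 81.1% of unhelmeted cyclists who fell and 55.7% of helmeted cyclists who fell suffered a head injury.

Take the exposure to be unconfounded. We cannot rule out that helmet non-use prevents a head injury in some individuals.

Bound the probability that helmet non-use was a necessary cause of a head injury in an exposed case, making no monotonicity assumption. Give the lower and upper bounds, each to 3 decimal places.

0.313 ≤ PN ≤ 0.546

p₁ = 0.811, p₀ = 0.557.
Under exogeneity alone the bounds on PN are max{0,(p₁−p₀)/p₁} ≤ PN ≤ min{1,(1−p₀)/p₁}.
  lower = (p₁ − p₀)/p₁ = 0.254 / 0.811 ≈ 0.3132
  upper = min{1, (1 − p₀)/p₁} = 0.443 / 0.811 ≈ 0.5462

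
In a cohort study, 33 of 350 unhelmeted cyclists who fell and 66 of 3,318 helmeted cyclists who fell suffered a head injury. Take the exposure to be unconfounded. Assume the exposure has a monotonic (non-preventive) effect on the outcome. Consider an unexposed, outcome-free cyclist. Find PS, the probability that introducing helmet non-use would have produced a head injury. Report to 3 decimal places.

p₁ = P(outcome | exposed) = 33/350 = 0.094286
p₀ = P(outcome | unexposed) = 66/3318 = 0.019892
Under exogeneity and monotonicity, PS = (p₁ − p₀) / (1 − p₀).
PS = (0.094286 − 0.019892) / (1 − 0.019892) = 0.074394 / 0.98011 ≈ 0.0759

PS ≈ 0.076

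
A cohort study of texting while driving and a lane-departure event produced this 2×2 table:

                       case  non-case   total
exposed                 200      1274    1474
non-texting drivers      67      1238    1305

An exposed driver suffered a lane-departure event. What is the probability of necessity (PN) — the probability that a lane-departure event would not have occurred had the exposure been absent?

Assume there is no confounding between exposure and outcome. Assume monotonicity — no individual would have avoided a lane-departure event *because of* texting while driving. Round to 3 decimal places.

PN ≈ 0.622

p₁ = P(outcome | exposed) = 200/1474 = 0.13569
p₀ = P(outcome | unexposed) = 67/1305 = 0.051341
Under exogeneity and monotonicity, PN = (p₁ − p₀) / p₁.
PN = (0.13569 − 0.051341) / 0.13569 = 0.084344 / 0.13569 ≈ 0.6216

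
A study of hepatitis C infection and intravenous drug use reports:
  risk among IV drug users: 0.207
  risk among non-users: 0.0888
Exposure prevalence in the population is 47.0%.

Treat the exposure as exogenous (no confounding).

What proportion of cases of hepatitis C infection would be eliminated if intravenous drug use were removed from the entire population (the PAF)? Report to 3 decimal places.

Let p₁ = 0.207, p₀ = 0.0888.
Overall risk P(Y=1) = π·p₁ + (1−π)·p₀ = 0.47×0.207 + 0.53×0.0888 = 0.14435.
Under exogeneity, PAF = [P(Y=1) − p₀] / P(Y=1).
PAF = (0.14435 − 0.0888) / 0.14435 ≈ 0.3848

PAF ≈ 0.385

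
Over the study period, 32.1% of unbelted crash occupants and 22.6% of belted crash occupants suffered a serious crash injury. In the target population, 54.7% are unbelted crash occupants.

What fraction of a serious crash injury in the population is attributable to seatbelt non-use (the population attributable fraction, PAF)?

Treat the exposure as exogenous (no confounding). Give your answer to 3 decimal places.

PAF ≈ 0.187

p₁ = 0.321, p₀ = 0.226.
Overall risk P(Y=1) = π·p₁ + (1−π)·p₀ = 0.547×0.321 + 0.453×0.226 = 0.27797.
Under exogeneity, PAF = [P(Y=1) − p₀] / P(Y=1).
PAF = (0.27797 − 0.226) / 0.27797 ≈ 0.1869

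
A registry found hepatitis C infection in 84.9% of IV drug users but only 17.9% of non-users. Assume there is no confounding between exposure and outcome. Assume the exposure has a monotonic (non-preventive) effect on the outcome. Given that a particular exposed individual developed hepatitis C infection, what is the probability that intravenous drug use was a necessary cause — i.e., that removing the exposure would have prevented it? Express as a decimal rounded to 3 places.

p₁ = 0.849, p₀ = 0.179.
Under exogeneity and monotonicity, PN = (p₁ − p₀) / p₁.
PN = (0.849 − 0.179) / 0.849 = 0.67 / 0.849 ≈ 0.7892

PN ≈ 0.789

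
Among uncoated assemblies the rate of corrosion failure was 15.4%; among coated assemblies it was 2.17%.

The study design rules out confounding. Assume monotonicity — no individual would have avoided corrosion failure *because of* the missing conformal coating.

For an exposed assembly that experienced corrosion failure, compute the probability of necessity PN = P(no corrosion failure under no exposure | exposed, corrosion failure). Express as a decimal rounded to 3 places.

PN ≈ 0.859

p₁ = 0.154, p₀ = 0.0217.
Under exogeneity and monotonicity, PN = (p₁ − p₀) / p₁.
PN = (0.154 − 0.0217) / 0.154 = 0.1323 / 0.154 ≈ 0.8591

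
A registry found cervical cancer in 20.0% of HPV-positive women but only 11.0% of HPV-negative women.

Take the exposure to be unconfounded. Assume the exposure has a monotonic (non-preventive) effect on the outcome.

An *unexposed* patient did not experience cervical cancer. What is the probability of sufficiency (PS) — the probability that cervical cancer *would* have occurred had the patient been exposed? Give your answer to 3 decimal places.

PS ≈ 0.101

p₁ = 0.2, p₀ = 0.11.
Under exogeneity and monotonicity, PS = (p₁ − p₀) / (1 − p₀).
PS = (0.2 − 0.11) / (1 − 0.11) = 0.09 / 0.89 ≈ 0.1011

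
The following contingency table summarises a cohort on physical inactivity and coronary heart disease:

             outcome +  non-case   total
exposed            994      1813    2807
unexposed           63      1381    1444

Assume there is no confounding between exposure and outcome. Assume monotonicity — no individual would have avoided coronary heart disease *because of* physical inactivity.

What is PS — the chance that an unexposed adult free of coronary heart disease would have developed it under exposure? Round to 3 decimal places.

p₁ = P(outcome | exposed) = 994/2807 = 0.35411
p₀ = P(outcome | unexposed) = 63/1444 = 0.043629
Under exogeneity and monotonicity, PS = (p₁ − p₀)/(1 − p₀).
PS = (0.35411 − 0.043629) / 0.95637 ≈ 0.3246

PS ≈ 0.325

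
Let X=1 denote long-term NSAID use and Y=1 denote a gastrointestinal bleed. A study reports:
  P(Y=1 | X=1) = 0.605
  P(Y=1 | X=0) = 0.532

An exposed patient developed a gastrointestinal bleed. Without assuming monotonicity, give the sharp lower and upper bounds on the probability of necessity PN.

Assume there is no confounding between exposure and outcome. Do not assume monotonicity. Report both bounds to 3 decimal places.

0.121 ≤ PN ≤ 0.774

Let p₁ = 0.605, p₀ = 0.532.
Under exogeneity alone the bounds on PN are max{0,(p₁−p₀)/p₁} ≤ PN ≤ min{1,(1−p₀)/p₁}.
  lower = (p₁ − p₀)/p₁ = 0.073 / 0.605 ≈ 0.1207
  upper = min{1, (1 − p₀)/p₁} = 0.468 / 0.605 ≈ 0.7736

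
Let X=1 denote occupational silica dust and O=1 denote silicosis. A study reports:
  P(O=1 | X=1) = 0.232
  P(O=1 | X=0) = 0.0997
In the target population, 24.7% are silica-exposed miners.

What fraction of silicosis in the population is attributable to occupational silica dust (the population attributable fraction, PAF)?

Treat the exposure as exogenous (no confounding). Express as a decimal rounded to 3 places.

Let p₁ = 0.232, p₀ = 0.0997.
Overall risk P(Y=1) = π·p₁ + (1−π)·p₀ = 0.247×0.232 + 0.753×0.0997 = 0.13238.
Under exogeneity, PAF = [P(Y=1) − p₀] / P(Y=1).
PAF = (0.13238 − 0.0997) / 0.13238 ≈ 0.2469

PAF ≈ 0.247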